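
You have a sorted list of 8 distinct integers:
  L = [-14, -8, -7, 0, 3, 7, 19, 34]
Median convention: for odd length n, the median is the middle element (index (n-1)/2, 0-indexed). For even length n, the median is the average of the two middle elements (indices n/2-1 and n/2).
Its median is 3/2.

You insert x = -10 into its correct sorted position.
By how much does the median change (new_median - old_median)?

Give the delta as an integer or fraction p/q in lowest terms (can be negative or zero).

Old median = 3/2
After inserting x = -10: new sorted = [-14, -10, -8, -7, 0, 3, 7, 19, 34]
New median = 0
Delta = 0 - 3/2 = -3/2

Answer: -3/2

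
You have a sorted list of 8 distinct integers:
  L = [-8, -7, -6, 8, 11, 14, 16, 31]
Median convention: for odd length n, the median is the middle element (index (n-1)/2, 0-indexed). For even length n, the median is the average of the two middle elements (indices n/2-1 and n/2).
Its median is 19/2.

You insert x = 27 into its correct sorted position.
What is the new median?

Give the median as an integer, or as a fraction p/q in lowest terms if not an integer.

Answer: 11

Derivation:
Old list (sorted, length 8): [-8, -7, -6, 8, 11, 14, 16, 31]
Old median = 19/2
Insert x = 27
Old length even (8). Middle pair: indices 3,4 = 8,11.
New length odd (9). New median = single middle element.
x = 27: 7 elements are < x, 1 elements are > x.
New sorted list: [-8, -7, -6, 8, 11, 14, 16, 27, 31]
New median = 11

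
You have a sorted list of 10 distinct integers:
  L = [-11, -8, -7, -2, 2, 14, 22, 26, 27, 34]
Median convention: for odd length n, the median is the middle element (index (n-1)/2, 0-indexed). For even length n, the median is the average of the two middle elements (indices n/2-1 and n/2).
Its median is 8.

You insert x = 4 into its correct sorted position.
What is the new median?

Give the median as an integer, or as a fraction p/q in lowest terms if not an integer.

Old list (sorted, length 10): [-11, -8, -7, -2, 2, 14, 22, 26, 27, 34]
Old median = 8
Insert x = 4
Old length even (10). Middle pair: indices 4,5 = 2,14.
New length odd (11). New median = single middle element.
x = 4: 5 elements are < x, 5 elements are > x.
New sorted list: [-11, -8, -7, -2, 2, 4, 14, 22, 26, 27, 34]
New median = 4

Answer: 4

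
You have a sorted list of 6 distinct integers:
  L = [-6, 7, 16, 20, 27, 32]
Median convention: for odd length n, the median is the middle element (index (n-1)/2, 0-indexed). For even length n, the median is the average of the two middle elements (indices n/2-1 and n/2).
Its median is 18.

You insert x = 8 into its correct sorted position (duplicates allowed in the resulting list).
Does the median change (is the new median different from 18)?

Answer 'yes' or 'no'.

Old median = 18
Insert x = 8
New median = 16
Changed? yes

Answer: yes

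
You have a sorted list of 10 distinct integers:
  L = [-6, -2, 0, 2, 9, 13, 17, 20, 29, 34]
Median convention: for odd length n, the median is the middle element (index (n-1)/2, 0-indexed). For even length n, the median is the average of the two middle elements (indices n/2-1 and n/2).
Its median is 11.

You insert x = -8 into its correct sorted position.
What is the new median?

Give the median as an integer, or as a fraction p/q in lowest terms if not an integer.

Answer: 9

Derivation:
Old list (sorted, length 10): [-6, -2, 0, 2, 9, 13, 17, 20, 29, 34]
Old median = 11
Insert x = -8
Old length even (10). Middle pair: indices 4,5 = 9,13.
New length odd (11). New median = single middle element.
x = -8: 0 elements are < x, 10 elements are > x.
New sorted list: [-8, -6, -2, 0, 2, 9, 13, 17, 20, 29, 34]
New median = 9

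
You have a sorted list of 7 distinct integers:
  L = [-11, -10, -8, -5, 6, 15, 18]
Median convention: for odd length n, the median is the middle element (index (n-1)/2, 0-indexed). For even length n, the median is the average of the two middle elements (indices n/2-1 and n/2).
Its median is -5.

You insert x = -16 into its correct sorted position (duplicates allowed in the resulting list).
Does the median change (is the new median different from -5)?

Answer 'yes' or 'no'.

Answer: yes

Derivation:
Old median = -5
Insert x = -16
New median = -13/2
Changed? yes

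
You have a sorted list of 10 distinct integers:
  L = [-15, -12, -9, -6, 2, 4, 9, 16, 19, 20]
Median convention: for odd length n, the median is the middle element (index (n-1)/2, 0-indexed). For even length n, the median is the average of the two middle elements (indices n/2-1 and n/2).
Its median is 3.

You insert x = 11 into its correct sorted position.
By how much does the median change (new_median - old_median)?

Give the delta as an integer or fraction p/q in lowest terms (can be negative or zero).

Old median = 3
After inserting x = 11: new sorted = [-15, -12, -9, -6, 2, 4, 9, 11, 16, 19, 20]
New median = 4
Delta = 4 - 3 = 1

Answer: 1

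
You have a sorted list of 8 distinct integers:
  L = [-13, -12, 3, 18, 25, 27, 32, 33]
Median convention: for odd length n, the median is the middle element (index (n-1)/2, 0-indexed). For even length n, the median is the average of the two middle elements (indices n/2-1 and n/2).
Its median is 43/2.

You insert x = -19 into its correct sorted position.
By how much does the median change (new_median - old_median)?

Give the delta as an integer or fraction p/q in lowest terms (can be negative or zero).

Old median = 43/2
After inserting x = -19: new sorted = [-19, -13, -12, 3, 18, 25, 27, 32, 33]
New median = 18
Delta = 18 - 43/2 = -7/2

Answer: -7/2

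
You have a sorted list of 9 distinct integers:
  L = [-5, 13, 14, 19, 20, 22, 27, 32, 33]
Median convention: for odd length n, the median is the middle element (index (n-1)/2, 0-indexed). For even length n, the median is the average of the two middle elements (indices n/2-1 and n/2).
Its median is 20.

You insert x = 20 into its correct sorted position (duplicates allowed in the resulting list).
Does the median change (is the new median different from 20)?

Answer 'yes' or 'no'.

Answer: no

Derivation:
Old median = 20
Insert x = 20
New median = 20
Changed? no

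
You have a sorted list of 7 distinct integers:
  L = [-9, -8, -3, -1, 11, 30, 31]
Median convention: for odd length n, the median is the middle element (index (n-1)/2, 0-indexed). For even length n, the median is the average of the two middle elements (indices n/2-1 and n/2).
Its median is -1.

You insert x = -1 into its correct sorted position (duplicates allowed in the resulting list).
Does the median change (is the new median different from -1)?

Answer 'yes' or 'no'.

Old median = -1
Insert x = -1
New median = -1
Changed? no

Answer: no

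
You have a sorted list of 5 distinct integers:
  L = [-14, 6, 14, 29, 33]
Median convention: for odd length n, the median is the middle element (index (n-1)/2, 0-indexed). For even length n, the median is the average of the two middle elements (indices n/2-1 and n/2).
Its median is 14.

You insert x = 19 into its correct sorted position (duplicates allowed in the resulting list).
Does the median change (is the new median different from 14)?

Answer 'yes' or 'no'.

Answer: yes

Derivation:
Old median = 14
Insert x = 19
New median = 33/2
Changed? yes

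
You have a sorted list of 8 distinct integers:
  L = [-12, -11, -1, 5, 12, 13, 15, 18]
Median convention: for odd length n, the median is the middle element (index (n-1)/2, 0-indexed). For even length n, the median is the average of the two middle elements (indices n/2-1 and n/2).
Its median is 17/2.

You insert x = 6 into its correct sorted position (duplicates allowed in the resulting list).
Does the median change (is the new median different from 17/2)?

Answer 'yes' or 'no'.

Answer: yes

Derivation:
Old median = 17/2
Insert x = 6
New median = 6
Changed? yes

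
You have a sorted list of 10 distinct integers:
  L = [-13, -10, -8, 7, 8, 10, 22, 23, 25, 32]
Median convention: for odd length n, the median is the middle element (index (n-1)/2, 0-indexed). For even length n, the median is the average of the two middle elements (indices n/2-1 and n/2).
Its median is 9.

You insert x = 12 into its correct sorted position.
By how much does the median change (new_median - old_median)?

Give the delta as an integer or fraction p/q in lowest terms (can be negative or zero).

Answer: 1

Derivation:
Old median = 9
After inserting x = 12: new sorted = [-13, -10, -8, 7, 8, 10, 12, 22, 23, 25, 32]
New median = 10
Delta = 10 - 9 = 1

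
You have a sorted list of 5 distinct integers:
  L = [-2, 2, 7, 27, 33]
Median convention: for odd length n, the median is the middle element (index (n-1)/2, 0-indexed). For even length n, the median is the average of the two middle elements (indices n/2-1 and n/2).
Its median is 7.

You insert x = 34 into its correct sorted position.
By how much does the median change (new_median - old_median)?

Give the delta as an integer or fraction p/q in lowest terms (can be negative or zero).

Old median = 7
After inserting x = 34: new sorted = [-2, 2, 7, 27, 33, 34]
New median = 17
Delta = 17 - 7 = 10

Answer: 10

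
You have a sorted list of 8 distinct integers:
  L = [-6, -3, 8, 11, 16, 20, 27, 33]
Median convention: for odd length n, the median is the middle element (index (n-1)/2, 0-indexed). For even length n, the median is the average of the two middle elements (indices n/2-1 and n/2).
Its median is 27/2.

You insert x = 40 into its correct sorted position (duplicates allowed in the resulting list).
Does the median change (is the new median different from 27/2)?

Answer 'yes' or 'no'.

Old median = 27/2
Insert x = 40
New median = 16
Changed? yes

Answer: yes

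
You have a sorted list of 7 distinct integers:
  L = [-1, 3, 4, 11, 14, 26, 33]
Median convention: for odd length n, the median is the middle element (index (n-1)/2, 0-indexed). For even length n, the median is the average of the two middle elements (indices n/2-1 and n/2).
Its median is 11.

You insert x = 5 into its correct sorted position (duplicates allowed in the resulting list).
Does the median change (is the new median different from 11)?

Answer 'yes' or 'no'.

Answer: yes

Derivation:
Old median = 11
Insert x = 5
New median = 8
Changed? yes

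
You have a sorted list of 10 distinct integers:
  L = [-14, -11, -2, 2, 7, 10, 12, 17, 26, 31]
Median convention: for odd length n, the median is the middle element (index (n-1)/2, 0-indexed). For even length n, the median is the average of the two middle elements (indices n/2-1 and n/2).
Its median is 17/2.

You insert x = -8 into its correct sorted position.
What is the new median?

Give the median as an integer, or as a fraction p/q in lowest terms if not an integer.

Old list (sorted, length 10): [-14, -11, -2, 2, 7, 10, 12, 17, 26, 31]
Old median = 17/2
Insert x = -8
Old length even (10). Middle pair: indices 4,5 = 7,10.
New length odd (11). New median = single middle element.
x = -8: 2 elements are < x, 8 elements are > x.
New sorted list: [-14, -11, -8, -2, 2, 7, 10, 12, 17, 26, 31]
New median = 7

Answer: 7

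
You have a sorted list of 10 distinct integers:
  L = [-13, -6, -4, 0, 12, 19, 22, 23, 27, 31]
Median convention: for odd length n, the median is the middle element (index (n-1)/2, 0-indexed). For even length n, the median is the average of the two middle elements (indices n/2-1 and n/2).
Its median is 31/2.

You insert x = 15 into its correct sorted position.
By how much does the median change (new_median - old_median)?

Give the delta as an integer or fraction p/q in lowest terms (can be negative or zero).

Old median = 31/2
After inserting x = 15: new sorted = [-13, -6, -4, 0, 12, 15, 19, 22, 23, 27, 31]
New median = 15
Delta = 15 - 31/2 = -1/2

Answer: -1/2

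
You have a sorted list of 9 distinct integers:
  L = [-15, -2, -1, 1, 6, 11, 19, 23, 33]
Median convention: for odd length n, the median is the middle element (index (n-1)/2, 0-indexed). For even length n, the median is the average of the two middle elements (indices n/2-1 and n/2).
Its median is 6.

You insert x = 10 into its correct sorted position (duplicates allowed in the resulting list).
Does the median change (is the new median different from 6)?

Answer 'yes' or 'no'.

Old median = 6
Insert x = 10
New median = 8
Changed? yes

Answer: yes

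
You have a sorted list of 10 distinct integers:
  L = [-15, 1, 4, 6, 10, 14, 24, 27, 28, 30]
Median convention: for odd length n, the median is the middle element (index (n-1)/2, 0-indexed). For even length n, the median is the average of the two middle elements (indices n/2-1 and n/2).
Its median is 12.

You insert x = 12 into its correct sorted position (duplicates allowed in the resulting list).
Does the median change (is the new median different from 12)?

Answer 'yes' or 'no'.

Old median = 12
Insert x = 12
New median = 12
Changed? no

Answer: no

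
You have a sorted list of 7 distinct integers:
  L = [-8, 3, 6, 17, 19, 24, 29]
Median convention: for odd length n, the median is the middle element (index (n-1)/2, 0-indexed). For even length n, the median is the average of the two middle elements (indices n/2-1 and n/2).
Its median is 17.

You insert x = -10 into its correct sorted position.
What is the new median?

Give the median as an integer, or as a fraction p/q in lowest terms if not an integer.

Old list (sorted, length 7): [-8, 3, 6, 17, 19, 24, 29]
Old median = 17
Insert x = -10
Old length odd (7). Middle was index 3 = 17.
New length even (8). New median = avg of two middle elements.
x = -10: 0 elements are < x, 7 elements are > x.
New sorted list: [-10, -8, 3, 6, 17, 19, 24, 29]
New median = 23/2

Answer: 23/2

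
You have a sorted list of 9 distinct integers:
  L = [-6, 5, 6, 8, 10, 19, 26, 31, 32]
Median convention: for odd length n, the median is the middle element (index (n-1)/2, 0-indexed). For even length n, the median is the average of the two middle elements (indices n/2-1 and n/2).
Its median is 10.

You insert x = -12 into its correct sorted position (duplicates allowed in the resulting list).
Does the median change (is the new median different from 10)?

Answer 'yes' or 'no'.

Old median = 10
Insert x = -12
New median = 9
Changed? yes

Answer: yes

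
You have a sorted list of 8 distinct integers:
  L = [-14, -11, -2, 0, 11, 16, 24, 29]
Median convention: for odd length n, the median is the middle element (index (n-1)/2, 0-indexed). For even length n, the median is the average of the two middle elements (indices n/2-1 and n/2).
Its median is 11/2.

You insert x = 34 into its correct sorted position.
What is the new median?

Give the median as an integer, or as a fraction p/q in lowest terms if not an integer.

Answer: 11

Derivation:
Old list (sorted, length 8): [-14, -11, -2, 0, 11, 16, 24, 29]
Old median = 11/2
Insert x = 34
Old length even (8). Middle pair: indices 3,4 = 0,11.
New length odd (9). New median = single middle element.
x = 34: 8 elements are < x, 0 elements are > x.
New sorted list: [-14, -11, -2, 0, 11, 16, 24, 29, 34]
New median = 11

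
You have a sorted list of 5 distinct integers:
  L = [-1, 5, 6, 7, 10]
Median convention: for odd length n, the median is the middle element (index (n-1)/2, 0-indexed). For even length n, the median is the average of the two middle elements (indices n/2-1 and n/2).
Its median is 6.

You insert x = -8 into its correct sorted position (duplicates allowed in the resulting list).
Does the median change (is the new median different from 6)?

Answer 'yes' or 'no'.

Answer: yes

Derivation:
Old median = 6
Insert x = -8
New median = 11/2
Changed? yes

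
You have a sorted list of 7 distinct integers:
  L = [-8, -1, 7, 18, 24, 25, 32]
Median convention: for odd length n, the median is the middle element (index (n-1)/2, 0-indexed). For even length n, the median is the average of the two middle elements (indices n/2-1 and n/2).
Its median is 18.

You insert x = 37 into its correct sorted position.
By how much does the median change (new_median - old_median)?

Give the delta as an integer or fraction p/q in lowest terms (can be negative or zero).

Answer: 3

Derivation:
Old median = 18
After inserting x = 37: new sorted = [-8, -1, 7, 18, 24, 25, 32, 37]
New median = 21
Delta = 21 - 18 = 3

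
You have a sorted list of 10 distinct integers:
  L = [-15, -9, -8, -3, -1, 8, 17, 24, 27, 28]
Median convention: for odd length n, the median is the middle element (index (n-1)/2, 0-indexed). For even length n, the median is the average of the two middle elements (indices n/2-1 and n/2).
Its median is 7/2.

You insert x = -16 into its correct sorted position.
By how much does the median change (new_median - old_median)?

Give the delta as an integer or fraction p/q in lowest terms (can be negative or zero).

Answer: -9/2

Derivation:
Old median = 7/2
After inserting x = -16: new sorted = [-16, -15, -9, -8, -3, -1, 8, 17, 24, 27, 28]
New median = -1
Delta = -1 - 7/2 = -9/2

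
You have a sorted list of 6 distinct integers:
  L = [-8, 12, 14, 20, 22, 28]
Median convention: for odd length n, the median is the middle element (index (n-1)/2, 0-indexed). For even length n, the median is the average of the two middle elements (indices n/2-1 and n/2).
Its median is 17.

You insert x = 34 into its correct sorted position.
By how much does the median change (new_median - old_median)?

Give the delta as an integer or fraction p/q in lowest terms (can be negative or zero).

Old median = 17
After inserting x = 34: new sorted = [-8, 12, 14, 20, 22, 28, 34]
New median = 20
Delta = 20 - 17 = 3

Answer: 3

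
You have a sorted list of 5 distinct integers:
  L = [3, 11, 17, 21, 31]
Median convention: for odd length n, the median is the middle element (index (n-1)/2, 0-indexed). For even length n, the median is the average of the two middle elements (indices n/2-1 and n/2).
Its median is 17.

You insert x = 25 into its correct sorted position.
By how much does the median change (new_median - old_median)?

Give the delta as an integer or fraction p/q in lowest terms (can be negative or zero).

Old median = 17
After inserting x = 25: new sorted = [3, 11, 17, 21, 25, 31]
New median = 19
Delta = 19 - 17 = 2

Answer: 2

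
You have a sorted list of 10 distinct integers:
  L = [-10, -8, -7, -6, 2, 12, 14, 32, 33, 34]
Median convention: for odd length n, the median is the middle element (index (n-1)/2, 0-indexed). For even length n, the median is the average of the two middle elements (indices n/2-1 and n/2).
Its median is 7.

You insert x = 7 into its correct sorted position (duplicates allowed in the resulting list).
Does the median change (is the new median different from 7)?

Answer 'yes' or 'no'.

Old median = 7
Insert x = 7
New median = 7
Changed? no

Answer: no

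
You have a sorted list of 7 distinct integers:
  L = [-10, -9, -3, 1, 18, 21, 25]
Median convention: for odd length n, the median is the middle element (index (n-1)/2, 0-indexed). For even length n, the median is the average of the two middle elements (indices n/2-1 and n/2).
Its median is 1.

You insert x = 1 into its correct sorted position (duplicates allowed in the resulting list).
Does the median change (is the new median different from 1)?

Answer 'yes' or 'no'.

Old median = 1
Insert x = 1
New median = 1
Changed? no

Answer: no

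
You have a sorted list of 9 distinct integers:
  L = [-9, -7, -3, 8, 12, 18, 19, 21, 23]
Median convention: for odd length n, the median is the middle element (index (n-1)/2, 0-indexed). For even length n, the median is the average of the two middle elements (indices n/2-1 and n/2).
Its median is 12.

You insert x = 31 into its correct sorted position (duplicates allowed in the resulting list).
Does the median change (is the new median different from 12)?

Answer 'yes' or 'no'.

Old median = 12
Insert x = 31
New median = 15
Changed? yes

Answer: yes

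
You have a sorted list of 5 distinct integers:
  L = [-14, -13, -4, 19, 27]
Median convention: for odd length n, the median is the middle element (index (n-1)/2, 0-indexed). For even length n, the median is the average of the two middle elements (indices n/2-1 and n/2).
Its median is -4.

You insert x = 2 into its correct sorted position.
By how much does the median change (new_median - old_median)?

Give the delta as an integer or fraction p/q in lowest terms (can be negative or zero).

Answer: 3

Derivation:
Old median = -4
After inserting x = 2: new sorted = [-14, -13, -4, 2, 19, 27]
New median = -1
Delta = -1 - -4 = 3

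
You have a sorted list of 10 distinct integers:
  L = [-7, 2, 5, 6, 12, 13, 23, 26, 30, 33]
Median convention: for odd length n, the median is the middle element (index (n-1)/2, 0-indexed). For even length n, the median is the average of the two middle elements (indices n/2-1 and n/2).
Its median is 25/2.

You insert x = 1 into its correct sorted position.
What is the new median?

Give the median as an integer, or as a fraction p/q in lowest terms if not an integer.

Old list (sorted, length 10): [-7, 2, 5, 6, 12, 13, 23, 26, 30, 33]
Old median = 25/2
Insert x = 1
Old length even (10). Middle pair: indices 4,5 = 12,13.
New length odd (11). New median = single middle element.
x = 1: 1 elements are < x, 9 elements are > x.
New sorted list: [-7, 1, 2, 5, 6, 12, 13, 23, 26, 30, 33]
New median = 12

Answer: 12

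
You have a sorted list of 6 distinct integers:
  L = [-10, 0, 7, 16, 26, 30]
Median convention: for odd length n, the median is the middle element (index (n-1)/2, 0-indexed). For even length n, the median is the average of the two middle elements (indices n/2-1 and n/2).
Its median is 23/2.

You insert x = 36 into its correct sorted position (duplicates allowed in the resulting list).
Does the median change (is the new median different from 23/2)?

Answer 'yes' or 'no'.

Answer: yes

Derivation:
Old median = 23/2
Insert x = 36
New median = 16
Changed? yes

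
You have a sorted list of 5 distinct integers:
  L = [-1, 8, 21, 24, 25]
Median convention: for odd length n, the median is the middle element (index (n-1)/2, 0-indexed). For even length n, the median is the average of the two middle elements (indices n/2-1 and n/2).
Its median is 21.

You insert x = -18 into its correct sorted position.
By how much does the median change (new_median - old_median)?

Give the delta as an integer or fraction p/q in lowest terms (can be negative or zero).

Answer: -13/2

Derivation:
Old median = 21
After inserting x = -18: new sorted = [-18, -1, 8, 21, 24, 25]
New median = 29/2
Delta = 29/2 - 21 = -13/2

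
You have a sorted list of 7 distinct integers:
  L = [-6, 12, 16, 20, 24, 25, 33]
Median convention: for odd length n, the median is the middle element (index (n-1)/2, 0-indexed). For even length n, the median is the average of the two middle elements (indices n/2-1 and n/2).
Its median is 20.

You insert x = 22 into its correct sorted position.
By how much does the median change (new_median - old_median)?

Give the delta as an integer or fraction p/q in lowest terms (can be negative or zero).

Answer: 1

Derivation:
Old median = 20
After inserting x = 22: new sorted = [-6, 12, 16, 20, 22, 24, 25, 33]
New median = 21
Delta = 21 - 20 = 1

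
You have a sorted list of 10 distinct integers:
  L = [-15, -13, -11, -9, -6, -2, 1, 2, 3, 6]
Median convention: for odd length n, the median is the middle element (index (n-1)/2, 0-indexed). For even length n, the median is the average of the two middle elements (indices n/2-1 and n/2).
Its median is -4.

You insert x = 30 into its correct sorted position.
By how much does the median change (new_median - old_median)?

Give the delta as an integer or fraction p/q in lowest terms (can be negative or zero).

Answer: 2

Derivation:
Old median = -4
After inserting x = 30: new sorted = [-15, -13, -11, -9, -6, -2, 1, 2, 3, 6, 30]
New median = -2
Delta = -2 - -4 = 2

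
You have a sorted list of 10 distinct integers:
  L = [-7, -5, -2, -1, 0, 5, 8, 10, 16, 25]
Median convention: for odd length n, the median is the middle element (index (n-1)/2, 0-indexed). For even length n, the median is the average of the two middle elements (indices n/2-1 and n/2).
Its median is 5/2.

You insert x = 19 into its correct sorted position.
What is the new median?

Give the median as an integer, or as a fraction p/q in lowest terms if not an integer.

Answer: 5

Derivation:
Old list (sorted, length 10): [-7, -5, -2, -1, 0, 5, 8, 10, 16, 25]
Old median = 5/2
Insert x = 19
Old length even (10). Middle pair: indices 4,5 = 0,5.
New length odd (11). New median = single middle element.
x = 19: 9 elements are < x, 1 elements are > x.
New sorted list: [-7, -5, -2, -1, 0, 5, 8, 10, 16, 19, 25]
New median = 5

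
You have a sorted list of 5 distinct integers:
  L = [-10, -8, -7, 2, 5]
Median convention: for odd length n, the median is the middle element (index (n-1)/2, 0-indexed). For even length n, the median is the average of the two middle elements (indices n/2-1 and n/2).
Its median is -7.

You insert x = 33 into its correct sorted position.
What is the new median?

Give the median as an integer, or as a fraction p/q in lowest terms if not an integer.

Answer: -5/2

Derivation:
Old list (sorted, length 5): [-10, -8, -7, 2, 5]
Old median = -7
Insert x = 33
Old length odd (5). Middle was index 2 = -7.
New length even (6). New median = avg of two middle elements.
x = 33: 5 elements are < x, 0 elements are > x.
New sorted list: [-10, -8, -7, 2, 5, 33]
New median = -5/2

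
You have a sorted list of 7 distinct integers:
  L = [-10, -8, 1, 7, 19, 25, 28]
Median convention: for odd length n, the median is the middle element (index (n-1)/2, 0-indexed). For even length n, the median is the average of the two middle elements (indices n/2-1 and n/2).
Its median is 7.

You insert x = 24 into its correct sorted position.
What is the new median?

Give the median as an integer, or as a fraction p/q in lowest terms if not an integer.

Answer: 13

Derivation:
Old list (sorted, length 7): [-10, -8, 1, 7, 19, 25, 28]
Old median = 7
Insert x = 24
Old length odd (7). Middle was index 3 = 7.
New length even (8). New median = avg of two middle elements.
x = 24: 5 elements are < x, 2 elements are > x.
New sorted list: [-10, -8, 1, 7, 19, 24, 25, 28]
New median = 13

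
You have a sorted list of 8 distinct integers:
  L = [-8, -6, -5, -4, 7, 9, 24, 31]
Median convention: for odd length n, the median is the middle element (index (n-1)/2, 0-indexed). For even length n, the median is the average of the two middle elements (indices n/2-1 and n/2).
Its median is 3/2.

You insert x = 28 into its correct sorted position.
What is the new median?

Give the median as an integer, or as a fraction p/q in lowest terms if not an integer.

Old list (sorted, length 8): [-8, -6, -5, -4, 7, 9, 24, 31]
Old median = 3/2
Insert x = 28
Old length even (8). Middle pair: indices 3,4 = -4,7.
New length odd (9). New median = single middle element.
x = 28: 7 elements are < x, 1 elements are > x.
New sorted list: [-8, -6, -5, -4, 7, 9, 24, 28, 31]
New median = 7

Answer: 7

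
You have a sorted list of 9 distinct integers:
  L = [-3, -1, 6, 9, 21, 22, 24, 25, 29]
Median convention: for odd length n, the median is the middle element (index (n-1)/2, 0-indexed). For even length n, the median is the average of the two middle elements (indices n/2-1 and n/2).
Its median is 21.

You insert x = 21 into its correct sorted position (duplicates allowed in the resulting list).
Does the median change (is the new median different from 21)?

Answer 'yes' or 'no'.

Answer: no

Derivation:
Old median = 21
Insert x = 21
New median = 21
Changed? no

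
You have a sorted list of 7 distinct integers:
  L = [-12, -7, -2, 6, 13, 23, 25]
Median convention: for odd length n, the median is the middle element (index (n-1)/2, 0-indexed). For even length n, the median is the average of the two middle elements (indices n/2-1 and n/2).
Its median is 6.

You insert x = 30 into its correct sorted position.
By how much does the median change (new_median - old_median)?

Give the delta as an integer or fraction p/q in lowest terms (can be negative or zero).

Old median = 6
After inserting x = 30: new sorted = [-12, -7, -2, 6, 13, 23, 25, 30]
New median = 19/2
Delta = 19/2 - 6 = 7/2

Answer: 7/2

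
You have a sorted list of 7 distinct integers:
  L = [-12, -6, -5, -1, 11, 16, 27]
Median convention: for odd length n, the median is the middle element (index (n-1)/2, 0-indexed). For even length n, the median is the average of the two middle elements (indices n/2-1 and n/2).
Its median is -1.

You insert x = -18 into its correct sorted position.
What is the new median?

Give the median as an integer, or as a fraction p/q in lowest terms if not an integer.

Answer: -3

Derivation:
Old list (sorted, length 7): [-12, -6, -5, -1, 11, 16, 27]
Old median = -1
Insert x = -18
Old length odd (7). Middle was index 3 = -1.
New length even (8). New median = avg of two middle elements.
x = -18: 0 elements are < x, 7 elements are > x.
New sorted list: [-18, -12, -6, -5, -1, 11, 16, 27]
New median = -3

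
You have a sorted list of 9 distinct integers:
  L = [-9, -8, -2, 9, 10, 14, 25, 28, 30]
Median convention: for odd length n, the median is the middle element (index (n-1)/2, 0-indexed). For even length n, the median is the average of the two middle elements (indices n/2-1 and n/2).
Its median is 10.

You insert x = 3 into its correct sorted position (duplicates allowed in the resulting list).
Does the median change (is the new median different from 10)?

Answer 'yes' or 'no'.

Old median = 10
Insert x = 3
New median = 19/2
Changed? yes

Answer: yes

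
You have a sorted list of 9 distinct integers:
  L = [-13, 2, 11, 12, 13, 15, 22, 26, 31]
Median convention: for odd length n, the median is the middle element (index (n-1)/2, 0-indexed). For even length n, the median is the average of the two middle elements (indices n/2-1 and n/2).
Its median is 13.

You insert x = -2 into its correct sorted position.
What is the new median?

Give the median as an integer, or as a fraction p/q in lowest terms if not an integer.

Answer: 25/2

Derivation:
Old list (sorted, length 9): [-13, 2, 11, 12, 13, 15, 22, 26, 31]
Old median = 13
Insert x = -2
Old length odd (9). Middle was index 4 = 13.
New length even (10). New median = avg of two middle elements.
x = -2: 1 elements are < x, 8 elements are > x.
New sorted list: [-13, -2, 2, 11, 12, 13, 15, 22, 26, 31]
New median = 25/2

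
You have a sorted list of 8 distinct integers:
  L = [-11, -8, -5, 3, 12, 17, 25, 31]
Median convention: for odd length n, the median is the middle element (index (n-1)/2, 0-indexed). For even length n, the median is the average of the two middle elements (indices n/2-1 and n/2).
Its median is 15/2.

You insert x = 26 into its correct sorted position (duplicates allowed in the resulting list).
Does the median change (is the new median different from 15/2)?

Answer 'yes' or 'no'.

Answer: yes

Derivation:
Old median = 15/2
Insert x = 26
New median = 12
Changed? yes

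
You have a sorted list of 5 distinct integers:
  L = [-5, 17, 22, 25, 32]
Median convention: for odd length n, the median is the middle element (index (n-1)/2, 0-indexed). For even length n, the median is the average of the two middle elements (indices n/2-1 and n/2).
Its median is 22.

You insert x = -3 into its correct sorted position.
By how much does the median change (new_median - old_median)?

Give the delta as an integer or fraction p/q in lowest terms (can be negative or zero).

Answer: -5/2

Derivation:
Old median = 22
After inserting x = -3: new sorted = [-5, -3, 17, 22, 25, 32]
New median = 39/2
Delta = 39/2 - 22 = -5/2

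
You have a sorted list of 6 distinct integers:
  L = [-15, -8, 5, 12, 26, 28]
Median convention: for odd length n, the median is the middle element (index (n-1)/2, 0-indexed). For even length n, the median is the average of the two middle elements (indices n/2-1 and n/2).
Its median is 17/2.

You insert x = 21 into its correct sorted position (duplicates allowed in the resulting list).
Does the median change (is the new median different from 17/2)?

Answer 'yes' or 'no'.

Answer: yes

Derivation:
Old median = 17/2
Insert x = 21
New median = 12
Changed? yes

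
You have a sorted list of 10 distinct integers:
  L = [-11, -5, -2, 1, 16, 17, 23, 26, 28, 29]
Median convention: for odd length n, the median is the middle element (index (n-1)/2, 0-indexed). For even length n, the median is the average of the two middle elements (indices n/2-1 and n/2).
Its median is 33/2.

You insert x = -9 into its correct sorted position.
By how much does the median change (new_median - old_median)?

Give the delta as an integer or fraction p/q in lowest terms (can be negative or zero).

Answer: -1/2

Derivation:
Old median = 33/2
After inserting x = -9: new sorted = [-11, -9, -5, -2, 1, 16, 17, 23, 26, 28, 29]
New median = 16
Delta = 16 - 33/2 = -1/2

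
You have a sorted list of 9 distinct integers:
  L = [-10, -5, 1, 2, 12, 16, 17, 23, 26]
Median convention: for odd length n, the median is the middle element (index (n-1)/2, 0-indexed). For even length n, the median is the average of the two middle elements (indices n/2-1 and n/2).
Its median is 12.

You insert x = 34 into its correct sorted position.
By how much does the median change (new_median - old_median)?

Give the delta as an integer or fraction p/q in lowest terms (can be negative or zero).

Old median = 12
After inserting x = 34: new sorted = [-10, -5, 1, 2, 12, 16, 17, 23, 26, 34]
New median = 14
Delta = 14 - 12 = 2

Answer: 2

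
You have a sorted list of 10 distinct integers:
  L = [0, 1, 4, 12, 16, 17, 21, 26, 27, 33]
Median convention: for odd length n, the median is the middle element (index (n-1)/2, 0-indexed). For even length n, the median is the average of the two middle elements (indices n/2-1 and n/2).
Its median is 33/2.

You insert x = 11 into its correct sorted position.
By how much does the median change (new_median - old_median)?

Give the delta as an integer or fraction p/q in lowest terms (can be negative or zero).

Old median = 33/2
After inserting x = 11: new sorted = [0, 1, 4, 11, 12, 16, 17, 21, 26, 27, 33]
New median = 16
Delta = 16 - 33/2 = -1/2

Answer: -1/2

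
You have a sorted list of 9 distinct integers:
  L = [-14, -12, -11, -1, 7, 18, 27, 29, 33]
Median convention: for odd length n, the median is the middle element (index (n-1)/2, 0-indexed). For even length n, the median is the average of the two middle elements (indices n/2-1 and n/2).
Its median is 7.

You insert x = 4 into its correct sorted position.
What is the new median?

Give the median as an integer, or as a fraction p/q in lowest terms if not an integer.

Old list (sorted, length 9): [-14, -12, -11, -1, 7, 18, 27, 29, 33]
Old median = 7
Insert x = 4
Old length odd (9). Middle was index 4 = 7.
New length even (10). New median = avg of two middle elements.
x = 4: 4 elements are < x, 5 elements are > x.
New sorted list: [-14, -12, -11, -1, 4, 7, 18, 27, 29, 33]
New median = 11/2

Answer: 11/2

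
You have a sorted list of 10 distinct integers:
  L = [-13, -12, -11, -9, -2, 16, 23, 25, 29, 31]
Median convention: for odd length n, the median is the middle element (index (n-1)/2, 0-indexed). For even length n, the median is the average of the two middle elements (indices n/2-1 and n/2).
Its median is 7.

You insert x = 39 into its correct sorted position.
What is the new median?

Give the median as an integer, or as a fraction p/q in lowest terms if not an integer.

Old list (sorted, length 10): [-13, -12, -11, -9, -2, 16, 23, 25, 29, 31]
Old median = 7
Insert x = 39
Old length even (10). Middle pair: indices 4,5 = -2,16.
New length odd (11). New median = single middle element.
x = 39: 10 elements are < x, 0 elements are > x.
New sorted list: [-13, -12, -11, -9, -2, 16, 23, 25, 29, 31, 39]
New median = 16

Answer: 16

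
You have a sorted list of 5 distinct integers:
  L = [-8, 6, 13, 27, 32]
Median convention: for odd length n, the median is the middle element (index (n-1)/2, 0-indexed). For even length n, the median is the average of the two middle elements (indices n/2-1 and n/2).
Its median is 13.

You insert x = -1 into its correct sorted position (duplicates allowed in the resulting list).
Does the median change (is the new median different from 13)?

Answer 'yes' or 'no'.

Answer: yes

Derivation:
Old median = 13
Insert x = -1
New median = 19/2
Changed? yes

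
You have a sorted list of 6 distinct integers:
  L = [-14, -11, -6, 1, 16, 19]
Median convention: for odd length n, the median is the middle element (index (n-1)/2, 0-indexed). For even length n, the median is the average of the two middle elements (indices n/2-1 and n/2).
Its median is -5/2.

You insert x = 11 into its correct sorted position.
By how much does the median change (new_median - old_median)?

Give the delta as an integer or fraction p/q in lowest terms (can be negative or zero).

Old median = -5/2
After inserting x = 11: new sorted = [-14, -11, -6, 1, 11, 16, 19]
New median = 1
Delta = 1 - -5/2 = 7/2

Answer: 7/2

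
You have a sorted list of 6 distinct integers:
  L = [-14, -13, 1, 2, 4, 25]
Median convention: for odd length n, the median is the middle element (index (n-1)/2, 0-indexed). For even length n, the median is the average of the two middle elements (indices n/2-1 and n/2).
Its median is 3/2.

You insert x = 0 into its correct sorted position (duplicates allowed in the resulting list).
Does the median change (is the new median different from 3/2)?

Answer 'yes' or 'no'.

Old median = 3/2
Insert x = 0
New median = 1
Changed? yes

Answer: yes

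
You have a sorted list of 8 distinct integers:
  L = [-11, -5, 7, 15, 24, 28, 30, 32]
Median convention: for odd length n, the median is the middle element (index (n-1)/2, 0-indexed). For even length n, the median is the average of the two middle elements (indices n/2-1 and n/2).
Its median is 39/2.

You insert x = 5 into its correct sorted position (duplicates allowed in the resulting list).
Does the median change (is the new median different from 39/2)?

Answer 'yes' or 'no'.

Answer: yes

Derivation:
Old median = 39/2
Insert x = 5
New median = 15
Changed? yes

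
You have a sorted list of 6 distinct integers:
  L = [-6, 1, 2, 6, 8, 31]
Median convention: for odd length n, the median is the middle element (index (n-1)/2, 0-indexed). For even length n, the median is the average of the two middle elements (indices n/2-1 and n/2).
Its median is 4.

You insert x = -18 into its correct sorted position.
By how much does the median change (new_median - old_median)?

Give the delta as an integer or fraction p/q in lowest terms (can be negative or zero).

Answer: -2

Derivation:
Old median = 4
After inserting x = -18: new sorted = [-18, -6, 1, 2, 6, 8, 31]
New median = 2
Delta = 2 - 4 = -2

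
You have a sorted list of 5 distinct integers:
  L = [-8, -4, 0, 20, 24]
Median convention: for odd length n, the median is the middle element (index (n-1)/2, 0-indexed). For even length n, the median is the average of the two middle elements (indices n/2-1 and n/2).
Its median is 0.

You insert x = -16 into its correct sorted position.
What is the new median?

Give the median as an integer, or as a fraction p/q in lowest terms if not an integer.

Answer: -2

Derivation:
Old list (sorted, length 5): [-8, -4, 0, 20, 24]
Old median = 0
Insert x = -16
Old length odd (5). Middle was index 2 = 0.
New length even (6). New median = avg of two middle elements.
x = -16: 0 elements are < x, 5 elements are > x.
New sorted list: [-16, -8, -4, 0, 20, 24]
New median = -2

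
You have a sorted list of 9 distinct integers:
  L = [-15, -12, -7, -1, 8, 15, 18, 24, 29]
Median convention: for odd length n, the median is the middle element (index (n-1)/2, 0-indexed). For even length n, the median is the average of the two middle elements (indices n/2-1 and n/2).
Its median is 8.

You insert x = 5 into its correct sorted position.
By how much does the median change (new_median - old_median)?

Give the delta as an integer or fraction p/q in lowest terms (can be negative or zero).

Answer: -3/2

Derivation:
Old median = 8
After inserting x = 5: new sorted = [-15, -12, -7, -1, 5, 8, 15, 18, 24, 29]
New median = 13/2
Delta = 13/2 - 8 = -3/2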